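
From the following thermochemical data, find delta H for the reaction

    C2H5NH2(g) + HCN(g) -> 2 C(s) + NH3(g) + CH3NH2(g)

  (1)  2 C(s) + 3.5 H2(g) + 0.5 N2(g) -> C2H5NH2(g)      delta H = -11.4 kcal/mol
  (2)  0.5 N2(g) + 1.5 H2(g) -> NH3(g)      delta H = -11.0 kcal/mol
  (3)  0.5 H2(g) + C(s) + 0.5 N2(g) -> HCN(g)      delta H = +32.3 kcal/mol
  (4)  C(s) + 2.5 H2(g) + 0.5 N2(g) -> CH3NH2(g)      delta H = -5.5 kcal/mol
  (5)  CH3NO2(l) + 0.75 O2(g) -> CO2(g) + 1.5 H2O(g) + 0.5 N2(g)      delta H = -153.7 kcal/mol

(1) reversed: +11.4 kcal/mol
(2) as written: -11.0 kcal/mol
(3) reversed: -32.3 kcal/mol
(4) as written: -5.5 kcal/mol
(5): not needed.
Summing the manipulated equations, delta H = (+11.4) + (-11.0) + (-32.3) + (-5.5) = -37.4 kcal/mol

delta H = -37.4 kcal/mol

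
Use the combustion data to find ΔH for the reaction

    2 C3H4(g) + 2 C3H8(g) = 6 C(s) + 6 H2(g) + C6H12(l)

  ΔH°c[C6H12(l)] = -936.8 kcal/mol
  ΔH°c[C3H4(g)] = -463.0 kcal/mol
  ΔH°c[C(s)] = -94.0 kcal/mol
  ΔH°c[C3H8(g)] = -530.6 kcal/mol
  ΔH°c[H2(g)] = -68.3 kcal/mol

ΔH = -76.6 kcal/mol

With combustion enthalpies, reactants minus products:
= [2·(-463.0) + 2·(-530.6)] − [6·(-94.0) + 6·(-68.3) + 1·(-936.8)]
= -76.6 kcal/mol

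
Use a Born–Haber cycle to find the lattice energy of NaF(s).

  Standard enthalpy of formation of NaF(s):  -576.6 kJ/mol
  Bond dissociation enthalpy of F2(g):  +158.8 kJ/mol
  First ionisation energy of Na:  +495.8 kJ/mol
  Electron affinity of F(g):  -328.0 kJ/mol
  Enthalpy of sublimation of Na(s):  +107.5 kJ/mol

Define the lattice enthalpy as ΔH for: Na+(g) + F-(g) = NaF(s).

ΔHf° = 1·ΔHsub + 1·(ΣIE) + 1/2·D(F2) + 1·EA + U
-576.6 = 1·(+107.5) + 1·(+495.8) + 1/2·(+158.8) + 1·(-328.0) + U
U = -576.6 − (+354.7) = -931.3 kJ/mol

U = -931.3 kJ/mol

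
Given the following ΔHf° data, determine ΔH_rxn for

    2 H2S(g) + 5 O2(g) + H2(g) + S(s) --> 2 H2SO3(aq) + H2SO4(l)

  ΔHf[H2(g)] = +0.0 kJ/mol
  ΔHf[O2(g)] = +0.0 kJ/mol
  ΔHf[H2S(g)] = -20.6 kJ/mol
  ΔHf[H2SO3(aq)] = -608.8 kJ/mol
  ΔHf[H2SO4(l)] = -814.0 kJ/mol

ΔH_rxn = -1990.4 kJ/mol

ΔH°rxn = Σ nΔHf°(products) − Σ nΔHf°(reactants).
Products: 2·(-608.8) + 1·(-814.0) = -2031.6
Reactants: 2·(-20.6) + 5·(+0.0) + 1·(+0.0) + 1·(+0.0) = -41.2
ΔH_rxn = (-2031.6) − (-41.2) = -1990.4 kJ/mol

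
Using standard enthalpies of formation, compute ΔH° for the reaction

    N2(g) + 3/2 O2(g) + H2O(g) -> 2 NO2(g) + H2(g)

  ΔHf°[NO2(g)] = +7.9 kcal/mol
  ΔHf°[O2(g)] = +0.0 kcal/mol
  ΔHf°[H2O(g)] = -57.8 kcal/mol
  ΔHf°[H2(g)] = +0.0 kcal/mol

ΔH° = 73.6 kcal/mol

Products: 2·(+7.9) + 1·(+0.0) = +15.8
Reactants: 1·(+0.0) + 3/2·(+0.0) + 1·(-57.8) = -57.8
ΔH° = (+15.8) − (-57.8) = 73.6 kcal/mol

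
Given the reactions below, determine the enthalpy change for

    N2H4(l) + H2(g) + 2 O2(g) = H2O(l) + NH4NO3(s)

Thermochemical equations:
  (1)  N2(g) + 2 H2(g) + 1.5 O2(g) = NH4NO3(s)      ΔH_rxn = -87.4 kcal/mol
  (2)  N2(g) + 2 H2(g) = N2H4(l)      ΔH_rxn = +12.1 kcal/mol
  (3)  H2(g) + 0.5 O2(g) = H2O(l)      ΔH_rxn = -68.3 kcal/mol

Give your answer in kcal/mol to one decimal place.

ΔH_rxn = -167.8 kcal/mol

(1) as written (NH4NO3(s) already on the product side): -87.4 kcal/mol
(2) reversed (N2H4(l) must end up as a reactant): -12.1 kcal/mol
(3) as written (H2O(l) already on the product side): -68.3 kcal/mol
ΔH_rxn = (1)·(-87.4) + (-1)·(+12.1) + (1)·(-68.3) = -167.8 kcal/mol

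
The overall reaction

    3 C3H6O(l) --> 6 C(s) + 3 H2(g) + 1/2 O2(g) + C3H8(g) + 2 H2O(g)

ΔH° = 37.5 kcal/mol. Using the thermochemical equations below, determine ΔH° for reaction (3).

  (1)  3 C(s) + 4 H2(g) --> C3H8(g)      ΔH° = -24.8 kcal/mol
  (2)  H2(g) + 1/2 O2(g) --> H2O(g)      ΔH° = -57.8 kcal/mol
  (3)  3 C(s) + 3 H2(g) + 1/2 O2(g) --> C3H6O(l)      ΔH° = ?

ΔH° = -59.3 kcal/mol

(1) as written (C3H8(g) already on the product side): -24.8 kcal/mol
(2) × 2 (×2 to match 2 H2O(g) in the target): (2)·(-57.8) = -115.6 kcal/mol
(3) reversed and × 3 (reverse to put C3H6O(l) on the reactant side; ×3 to match 3 C3H6O(l) in the target): contributes −3·x
+37.5 = (-24.8) + (-115.6) − 3·x
x = (+37.5 − (-140.4)) / (-3) = -59.3 kcal/mol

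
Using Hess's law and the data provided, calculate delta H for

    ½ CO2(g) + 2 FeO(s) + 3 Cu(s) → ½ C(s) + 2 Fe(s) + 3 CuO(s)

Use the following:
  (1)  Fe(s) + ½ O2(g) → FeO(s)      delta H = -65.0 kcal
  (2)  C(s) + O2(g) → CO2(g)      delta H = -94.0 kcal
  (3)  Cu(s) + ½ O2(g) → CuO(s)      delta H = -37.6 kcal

delta H = 64.2 kcal

(1) reversed and × 2 (FeO(s) must end up as a reactant; ×2 to match 2 FeO(s) in the target): (-2)·(-65.0) = +130.0 kcal
(2) reversed and × 1/2 (reverse to put CO2(g) on the reactant side; ×1/2 to match 1/2 CO2(g) in the target): (-1/2)·(-94.0) = +47.0 kcal
(3) × 3 (scale by 3 for the 3 CuO(s)): (3)·(-37.6) = -112.8 kcal
delta H = (+130.0) + (+47.0) + (-112.8) = 64.2 kcal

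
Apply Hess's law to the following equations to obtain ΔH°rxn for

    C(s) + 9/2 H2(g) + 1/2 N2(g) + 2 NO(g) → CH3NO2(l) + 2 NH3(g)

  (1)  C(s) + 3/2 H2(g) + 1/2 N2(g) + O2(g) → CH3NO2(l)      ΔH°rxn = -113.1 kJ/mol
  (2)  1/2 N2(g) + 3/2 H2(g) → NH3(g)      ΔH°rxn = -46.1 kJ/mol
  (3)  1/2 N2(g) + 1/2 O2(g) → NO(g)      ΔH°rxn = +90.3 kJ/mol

ΔH°rxn = -385.9 kJ/mol

(1) as written: -113.1 kJ/mol
(2) × 2: (2)·(-46.1) = -92.2 kJ/mol
(3) reversed and × 2: (-2)·(+90.3) = -180.6 kJ/mol
ΔH°rxn = (-113.1) + (-92.2) + (-180.6) = -385.9 kJ/mol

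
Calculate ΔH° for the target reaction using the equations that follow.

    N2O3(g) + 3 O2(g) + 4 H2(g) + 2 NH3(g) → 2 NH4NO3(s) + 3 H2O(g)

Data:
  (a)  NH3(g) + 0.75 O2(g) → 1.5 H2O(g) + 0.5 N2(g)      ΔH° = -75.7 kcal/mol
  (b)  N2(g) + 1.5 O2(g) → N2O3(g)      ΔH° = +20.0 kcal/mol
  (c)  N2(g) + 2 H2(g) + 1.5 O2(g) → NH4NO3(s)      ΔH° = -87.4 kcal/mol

ΔH° = -346.2 kcal/mol

(a) × 2 (scale by 2 for the 2 NH3(g)): (2)·(-75.7) = -151.4 kcal/mol
(b) reversed (N2O3(g) must end up as a reactant): -20.0 kcal/mol
(c) × 2 (×2 to match 2 NH4NO3(s) in the target): (2)·(-87.4) = -174.8 kcal/mol
Combining the equations, ΔH° = (-151.4) + (-20.0) + (-174.8) = -346.2 kcal/mol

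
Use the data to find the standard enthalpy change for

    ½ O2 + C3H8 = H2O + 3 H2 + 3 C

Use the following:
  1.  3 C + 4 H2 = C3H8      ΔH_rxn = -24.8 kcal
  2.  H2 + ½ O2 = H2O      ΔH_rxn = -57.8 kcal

ΔH_rxn = -33.0 kcal

eq. 1 reversed (reverse to put C3H8 on the reactant side): +24.8 kcal
eq. 2 as written (H2O already on the product side): -57.8 kcal
By Hess's law, ΔH_rxn = (+24.8) + (-57.8) = -33.0 kcal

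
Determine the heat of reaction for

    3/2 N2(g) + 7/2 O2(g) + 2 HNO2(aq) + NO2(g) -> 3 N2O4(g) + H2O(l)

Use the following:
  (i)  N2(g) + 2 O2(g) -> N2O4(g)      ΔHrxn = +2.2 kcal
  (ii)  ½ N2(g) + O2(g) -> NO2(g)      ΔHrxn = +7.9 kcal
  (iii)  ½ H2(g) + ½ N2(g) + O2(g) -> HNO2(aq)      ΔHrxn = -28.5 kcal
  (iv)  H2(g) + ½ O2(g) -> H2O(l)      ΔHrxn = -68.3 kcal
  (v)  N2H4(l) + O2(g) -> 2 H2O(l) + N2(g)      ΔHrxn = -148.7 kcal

ΔHrxn = -12.6 kcal

(i) × 3 (×3 to match 3 N2O4(g) in the target): (3)·(+2.2) = +6.6 kcal
(ii) reversed (NO2(g) must end up as a reactant): -7.9 kcal
(iii) reversed and × 2 (HNO2(aq) must end up as a reactant; scale by 2 for the 2 HNO2(aq)): (-2)·(-28.5) = +57.0 kcal
(iv) as written: -68.3 kcal
(v): not needed (N2H4(l) appears nowhere else).
Since enthalpy is a state function, ΔHrxn = (3)·(+2.2) + (-1)·(+7.9) + (-2)·(-28.5) + (1)·(-68.3) = -12.6 kcal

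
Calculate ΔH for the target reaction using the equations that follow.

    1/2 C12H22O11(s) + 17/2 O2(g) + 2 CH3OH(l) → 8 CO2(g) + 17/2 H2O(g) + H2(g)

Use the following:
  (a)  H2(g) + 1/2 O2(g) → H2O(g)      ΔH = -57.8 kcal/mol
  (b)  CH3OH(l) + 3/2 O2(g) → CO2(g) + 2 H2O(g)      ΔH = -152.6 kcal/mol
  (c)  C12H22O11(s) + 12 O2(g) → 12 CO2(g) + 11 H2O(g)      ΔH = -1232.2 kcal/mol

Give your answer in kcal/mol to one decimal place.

(a) reversed: +57.8 kcal/mol
(b) × 2: (2)·(-152.6) = -305.2 kcal/mol
(c) × 1/2: (1/2)·(-1232.2) = -616.1 kcal/mol
Summing the manipulated equations, ΔH = (-1)·(-57.8) + (2)·(-152.6) + (1/2)·(-1232.2) = -863.5 kcal/mol

ΔH = -863.5 kcal/mol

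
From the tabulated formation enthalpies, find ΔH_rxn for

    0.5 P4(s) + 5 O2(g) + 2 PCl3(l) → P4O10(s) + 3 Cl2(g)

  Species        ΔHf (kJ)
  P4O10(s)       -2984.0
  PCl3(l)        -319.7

Products: 1·(-2984.0) + 3·(+0.0) = -2984.0
Reactants: 1/2·(+0.0) + 5·(+0.0) + 2·(-319.7) = -639.4
ΔH_rxn = (-2984.0) − (-639.4) = -2344.6 kJ

ΔH_rxn = -2344.6 kJ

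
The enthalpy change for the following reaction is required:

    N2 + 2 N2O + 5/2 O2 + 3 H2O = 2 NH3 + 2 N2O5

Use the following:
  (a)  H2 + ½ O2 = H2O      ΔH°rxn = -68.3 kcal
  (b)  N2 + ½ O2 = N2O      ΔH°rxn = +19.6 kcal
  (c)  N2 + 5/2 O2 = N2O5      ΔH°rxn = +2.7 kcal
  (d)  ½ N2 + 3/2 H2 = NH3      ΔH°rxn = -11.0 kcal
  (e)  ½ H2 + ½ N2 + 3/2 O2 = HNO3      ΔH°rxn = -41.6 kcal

ΔH°rxn = 149.1 kcal

(a) reversed and × 3: (-3)·(-68.3) = +204.9 kcal
(b) reversed and × 2: (-2)·(+19.6) = -39.2 kcal
(c) × 2: (2)·(+2.7) = +5.4 kcal
(d) × 2: (2)·(-11.0) = -22.0 kcal
(e): not needed.
Since enthalpy is a state function, ΔH°rxn = (-3)·(-68.3) + (-2)·(+19.6) + (2)·(+2.7) + (2)·(-11.0) = 149.1 kcal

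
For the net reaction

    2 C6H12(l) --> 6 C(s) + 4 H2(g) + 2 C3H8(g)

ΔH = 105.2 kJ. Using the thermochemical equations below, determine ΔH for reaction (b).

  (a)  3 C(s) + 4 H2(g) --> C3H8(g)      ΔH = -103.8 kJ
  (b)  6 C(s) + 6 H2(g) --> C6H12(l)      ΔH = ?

(a) × 2 (scale by 2 for the 2 C3H8(g)): (2)·(-103.8) = -207.6 kJ
(b) reversed and × 2 (reverse to put C6H12(l) on the reactant side; scale by 2 for the 2 C6H12(l)): contributes −2·x
+105.2 = (-207.6) − 2·x
x = (+105.2 − (-207.6)) / (-2) = -156.4 kJ

ΔH = -156.4 kJ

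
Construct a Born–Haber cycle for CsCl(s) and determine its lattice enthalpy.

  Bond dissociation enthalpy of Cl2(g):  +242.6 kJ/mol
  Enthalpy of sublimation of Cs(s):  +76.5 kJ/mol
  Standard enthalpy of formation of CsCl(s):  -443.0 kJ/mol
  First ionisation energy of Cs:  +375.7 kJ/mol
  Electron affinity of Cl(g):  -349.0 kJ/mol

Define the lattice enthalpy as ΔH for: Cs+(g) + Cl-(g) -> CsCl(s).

U = -667.5 kJ/mol

ΔHf° = 1·ΔHsub + 1·(ΣIE) + 1/2·D(Cl2) + 1·EA + U
-443.0 = 1·(+76.5) + 1·(+375.7) + 1/2·(+242.6) + 1·(-349.0) + U
U = -443.0 − (+224.5) = -667.5 kJ/mol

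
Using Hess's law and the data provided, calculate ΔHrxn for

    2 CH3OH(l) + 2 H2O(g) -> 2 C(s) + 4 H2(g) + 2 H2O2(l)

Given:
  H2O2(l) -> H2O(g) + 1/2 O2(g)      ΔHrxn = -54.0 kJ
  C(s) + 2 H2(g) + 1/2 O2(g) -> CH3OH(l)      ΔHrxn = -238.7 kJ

equation 1 reversed and × 2 (reverse to put H2O2(l) on the product side; scale by 2 for the 2 H2O2(l)): (-2)·(-54.0) = +108.0 kJ
equation 2 reversed and × 2 (CH3OH(l) must end up as a reactant; ×2 to match 2 CH3OH(l) in the target): (-2)·(-238.7) = +477.4 kJ
ΔHrxn = (+108.0) + (+477.4) = 585.4 kJ

ΔHrxn = 585.4 kJ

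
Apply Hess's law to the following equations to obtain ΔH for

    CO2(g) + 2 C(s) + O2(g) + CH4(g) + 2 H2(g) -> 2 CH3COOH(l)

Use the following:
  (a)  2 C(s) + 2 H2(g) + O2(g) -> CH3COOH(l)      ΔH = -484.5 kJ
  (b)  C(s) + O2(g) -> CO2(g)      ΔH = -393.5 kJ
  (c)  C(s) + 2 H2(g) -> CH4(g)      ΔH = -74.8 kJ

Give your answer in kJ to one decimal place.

ΔH = -500.7 kJ

(a) × 2 (×2 to match 2 CH3COOH(l) in the target): (2)·(-484.5) = -969.0 kJ
(b) reversed (CO2(g) must end up as a reactant): +393.5 kJ
(c) reversed (CH4(g) must end up as a reactant): +74.8 kJ
By Hess's law, ΔH = (-969.0) + (+393.5) + (+74.8) = -500.7 kJ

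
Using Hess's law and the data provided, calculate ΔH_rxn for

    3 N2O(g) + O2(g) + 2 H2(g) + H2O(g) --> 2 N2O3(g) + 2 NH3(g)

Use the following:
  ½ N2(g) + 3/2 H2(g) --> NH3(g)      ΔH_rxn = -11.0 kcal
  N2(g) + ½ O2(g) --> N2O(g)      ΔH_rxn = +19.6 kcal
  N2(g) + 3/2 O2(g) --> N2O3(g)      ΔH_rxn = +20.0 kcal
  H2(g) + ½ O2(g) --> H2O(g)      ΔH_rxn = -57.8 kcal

ΔH_rxn = 17.0 kcal

equation 1 × 2 (scale by 2 for the 2 NH3(g)): (2)·(-11.0) = -22.0 kcal
equation 2 reversed and × 3 (N2O(g) must end up as a reactant; scale by 3 for the 3 N2O(g)): (-3)·(+19.6) = -58.8 kcal
equation 3 × 2 (×2 to match 2 N2O3(g) in the target): (2)·(+20.0) = +40.0 kcal
equation 4 reversed (H2O(g) must end up as a reactant): +57.8 kcal
ΔH_rxn = (-22.0) + (-58.8) + (+40.0) + (+57.8) = 17.0 kcal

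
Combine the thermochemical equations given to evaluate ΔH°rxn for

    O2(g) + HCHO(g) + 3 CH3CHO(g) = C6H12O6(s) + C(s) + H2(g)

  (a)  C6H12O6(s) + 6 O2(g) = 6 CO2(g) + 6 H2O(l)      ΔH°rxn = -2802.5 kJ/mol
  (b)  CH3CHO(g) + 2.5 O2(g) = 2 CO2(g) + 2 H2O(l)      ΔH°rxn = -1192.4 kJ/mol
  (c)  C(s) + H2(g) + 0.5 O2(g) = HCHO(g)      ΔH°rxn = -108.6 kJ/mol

ΔH°rxn = -666.1 kJ/mol

(a) reversed (reverse to put C6H12O6(s) on the product side): +2802.5 kJ/mol
(b) × 3 (×3 to match 3 CH3CHO(g) in the target): (3)·(-1192.4) = -3577.2 kJ/mol
(c) reversed (reverse to put HCHO(g) on the reactant side): +108.6 kJ/mol
ΔH°rxn = (+2802.5) + (-3577.2) + (+108.6) = -666.1 kJ/mol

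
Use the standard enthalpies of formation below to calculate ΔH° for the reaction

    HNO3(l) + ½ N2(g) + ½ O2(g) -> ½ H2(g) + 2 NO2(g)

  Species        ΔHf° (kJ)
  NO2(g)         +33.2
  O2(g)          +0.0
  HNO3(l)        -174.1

ΔH°rxn = Σ nΔHf°(products) − Σ nΔHf°(reactants).
Products: 1/2·(+0.0) + 2·(+33.2) = +66.4
Reactants: 1·(-174.1) + 1/2·(+0.0) + 1/2·(+0.0) = -174.1
ΔH° = (+66.4) − (-174.1) = 240.5 kJ

ΔH° = 240.5 kJ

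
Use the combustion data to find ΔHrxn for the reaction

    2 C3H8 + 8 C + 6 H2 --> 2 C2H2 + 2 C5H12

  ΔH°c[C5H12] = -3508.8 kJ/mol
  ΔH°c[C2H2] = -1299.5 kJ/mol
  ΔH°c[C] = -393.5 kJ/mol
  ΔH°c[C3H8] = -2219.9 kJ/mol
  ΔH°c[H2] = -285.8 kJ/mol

Using ΔH = Σ nΔHc°(reactants) − Σ nΔHc°(products):
= [2·(-2219.9) + 8·(-393.5) + 6·(-285.8)] − [2·(-1299.5) + 2·(-3508.8)]
= 314.0 kJ/mol

ΔHrxn = 314.0 kJ/mol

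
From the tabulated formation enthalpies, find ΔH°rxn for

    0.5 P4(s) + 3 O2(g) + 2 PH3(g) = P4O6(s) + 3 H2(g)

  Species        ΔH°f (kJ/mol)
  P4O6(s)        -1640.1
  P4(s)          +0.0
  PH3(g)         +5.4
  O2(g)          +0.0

ΔH°rxn = -1650.9 kJ/mol

Products: 1·(-1640.1) + 3·(+0.0) = -1640.1
Reactants: 1/2·(+0.0) + 3·(+0.0) + 2·(+5.4) = +10.8
ΔH°rxn = (-1640.1) − (+10.8) = -1650.9 kJ/mol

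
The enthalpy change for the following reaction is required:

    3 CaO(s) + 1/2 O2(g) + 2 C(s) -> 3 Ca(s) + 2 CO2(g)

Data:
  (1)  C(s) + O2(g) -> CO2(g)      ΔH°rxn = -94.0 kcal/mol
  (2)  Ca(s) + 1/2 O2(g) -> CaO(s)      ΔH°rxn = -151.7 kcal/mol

(1) × 2 (×2 to match 2 CO2(g) in the target): (2)·(-94.0) = -188.0 kcal/mol
(2) reversed and × 3 (CaO(s) must end up as a reactant; scale by 3 for the 3 CaO(s)): (-3)·(-151.7) = +455.1 kcal/mol
ΔH°rxn = (-188.0) + (+455.1) = 267.1 kcal/mol

ΔH°rxn = 267.1 kcal/mol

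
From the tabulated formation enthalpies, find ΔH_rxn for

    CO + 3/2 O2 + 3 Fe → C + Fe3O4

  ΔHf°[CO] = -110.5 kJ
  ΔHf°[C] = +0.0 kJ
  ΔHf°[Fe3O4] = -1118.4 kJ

Products: 1·(+0.0) + 1·(-1118.4) = -1118.4
Reactants: 1·(-110.5) + 3/2·(+0.0) + 3·(+0.0) = -110.5
ΔH_rxn = (-1118.4) − (-110.5) = -1007.9 kJ

ΔH_rxn = -1007.9 kJ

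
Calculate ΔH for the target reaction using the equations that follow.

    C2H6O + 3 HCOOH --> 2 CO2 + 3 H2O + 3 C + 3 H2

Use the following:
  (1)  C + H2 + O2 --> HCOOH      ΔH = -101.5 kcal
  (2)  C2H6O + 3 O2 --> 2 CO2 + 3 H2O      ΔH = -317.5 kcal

(1) reversed and × 3 (HCOOH must end up as a reactant; ×3 to match 3 HCOOH in the target): (-3)·(-101.5) = +304.5 kcal
(2) as written (C2H6O already on the reactant side): -317.5 kcal
Summing the manipulated equations, ΔH = (+304.5) + (-317.5) = -13.0 kcal

ΔH = -13.0 kcal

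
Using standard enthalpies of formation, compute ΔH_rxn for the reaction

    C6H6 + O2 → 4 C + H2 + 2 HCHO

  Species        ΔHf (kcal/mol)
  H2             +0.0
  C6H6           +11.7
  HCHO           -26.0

ΔH_rxn = -63.7 kcal/mol

ΔH°rxn = Σ nΔHf°(products) − Σ nΔHf°(reactants).
Products: 4·(+0.0) + 1·(+0.0) + 2·(-26.0) = -52.0
Reactants: 1·(+11.7) + 1·(+0.0) = +11.7
ΔH_rxn = (-52.0) − (+11.7) = -63.7 kcal/mol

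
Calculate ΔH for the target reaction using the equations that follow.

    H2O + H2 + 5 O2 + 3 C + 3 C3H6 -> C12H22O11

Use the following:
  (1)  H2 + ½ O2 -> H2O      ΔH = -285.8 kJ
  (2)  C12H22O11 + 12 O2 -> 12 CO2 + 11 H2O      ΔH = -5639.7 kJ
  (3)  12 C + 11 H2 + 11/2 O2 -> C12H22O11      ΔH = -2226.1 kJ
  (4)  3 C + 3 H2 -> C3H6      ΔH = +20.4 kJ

ΔH = -2001.5 kJ

(1) reversed: +285.8 kJ
(2): not needed.
(3) as written: -2226.1 kJ
(4) reversed and × 3: (-3)·(+20.4) = -61.2 kJ
By Hess's law, ΔH = (+285.8) + (-2226.1) + (-61.2) = -2001.5 kJ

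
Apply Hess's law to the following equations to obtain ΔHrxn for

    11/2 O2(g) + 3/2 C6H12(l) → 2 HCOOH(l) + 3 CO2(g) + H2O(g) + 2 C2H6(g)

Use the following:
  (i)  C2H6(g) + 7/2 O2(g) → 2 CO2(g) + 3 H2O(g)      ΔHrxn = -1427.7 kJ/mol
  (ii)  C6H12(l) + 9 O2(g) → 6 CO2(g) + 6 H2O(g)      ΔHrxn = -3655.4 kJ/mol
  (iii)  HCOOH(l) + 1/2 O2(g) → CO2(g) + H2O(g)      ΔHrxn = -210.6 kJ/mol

(i) reversed and × 2: (-2)·(-1427.7) = +2855.4 kJ/mol
(ii) × 3/2: (3/2)·(-3655.4) = -5483.1 kJ/mol
(iii) reversed and × 2: (-2)·(-210.6) = +421.2 kJ/mol
Combining the equations, ΔHrxn = (+2855.4) + (-5483.1) + (+421.2) = -2206.5 kJ/mol

ΔHrxn = -2206.5 kJ/mol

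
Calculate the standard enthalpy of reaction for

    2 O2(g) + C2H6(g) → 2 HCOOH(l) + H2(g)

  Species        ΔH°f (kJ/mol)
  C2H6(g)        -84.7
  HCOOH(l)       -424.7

Products: 2·(-424.7) + 1·(+0.0) = -849.4
Reactants: 2·(+0.0) + 1·(-84.7) = -84.7
ΔHrxn = (-849.4) − (-84.7) = -764.7 kJ/mol

ΔHrxn = -764.7 kJ/mol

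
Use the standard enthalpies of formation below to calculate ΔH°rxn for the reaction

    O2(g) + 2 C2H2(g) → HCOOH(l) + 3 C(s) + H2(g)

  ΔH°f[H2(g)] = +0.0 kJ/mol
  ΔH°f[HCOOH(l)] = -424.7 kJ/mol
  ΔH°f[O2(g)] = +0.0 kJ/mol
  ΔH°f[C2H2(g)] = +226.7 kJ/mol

ΔH°rxn = -878.1 kJ/mol

ΔH°rxn = Σ nΔHf°(products) − Σ nΔHf°(reactants).
Products: 1·(-424.7) + 3·(+0.0) + 1·(+0.0) = -424.7
Reactants: 1·(+0.0) + 2·(+226.7) = +453.4
ΔH°rxn = (-424.7) − (+453.4) = -878.1 kJ/mol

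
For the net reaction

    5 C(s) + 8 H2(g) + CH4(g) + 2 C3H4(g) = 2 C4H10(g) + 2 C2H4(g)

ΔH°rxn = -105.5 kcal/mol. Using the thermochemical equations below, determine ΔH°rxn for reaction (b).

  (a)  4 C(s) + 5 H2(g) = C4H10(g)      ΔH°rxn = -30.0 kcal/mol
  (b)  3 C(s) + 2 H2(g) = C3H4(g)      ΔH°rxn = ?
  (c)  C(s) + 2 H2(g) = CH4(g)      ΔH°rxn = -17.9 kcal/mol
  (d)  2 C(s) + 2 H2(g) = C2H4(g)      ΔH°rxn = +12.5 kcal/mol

ΔH°rxn = 44.2 kcal/mol

(a) × 2: (2)·(-30.0) = -60.0 kcal/mol
(b) reversed and × 2: contributes −2·x
(c) reversed: +17.9 kcal/mol
(d) × 2: (2)·(+12.5) = +25.0 kcal/mol
-105.5 = (-60.0) + (+17.9) + (+25.0) − 2·x
x = (-105.5 − (-17.1)) / (-2) = 44.2 kcal/mol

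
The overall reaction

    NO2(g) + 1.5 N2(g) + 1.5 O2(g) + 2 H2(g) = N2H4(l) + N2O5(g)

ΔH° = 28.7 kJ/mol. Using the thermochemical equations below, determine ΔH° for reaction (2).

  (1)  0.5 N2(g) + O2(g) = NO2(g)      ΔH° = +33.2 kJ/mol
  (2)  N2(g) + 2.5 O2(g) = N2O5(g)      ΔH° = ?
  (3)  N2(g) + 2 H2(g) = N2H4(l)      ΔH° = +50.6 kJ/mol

(1) reversed (NO2(g) must end up as a reactant): -33.2 kJ/mol
(2) as written (N2O5(g) already on the product side): contributes x
(3) as written (N2H4(l) already on the product side): +50.6 kJ/mol
+28.7 = (-33.2) + (+50.6) + x
x = (+28.7 − (+17.4)) / (1) = 11.3 kJ/mol

ΔH° = 11.3 kJ/mol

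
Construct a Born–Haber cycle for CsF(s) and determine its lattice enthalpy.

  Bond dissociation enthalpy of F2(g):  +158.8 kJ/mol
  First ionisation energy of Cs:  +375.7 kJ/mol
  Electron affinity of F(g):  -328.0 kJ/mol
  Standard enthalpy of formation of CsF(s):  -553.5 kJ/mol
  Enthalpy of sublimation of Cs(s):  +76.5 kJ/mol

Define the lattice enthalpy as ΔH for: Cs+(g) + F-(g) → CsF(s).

U = -757.1 kJ/mol

ΔHf° = 1·ΔHsub + 1·(ΣIE) + 1/2·D(F2) + 1·EA + U
-553.5 = 1·(+76.5) + 1·(+375.7) + 1/2·(+158.8) + 1·(-328.0) + U
U = -553.5 − (+203.6) = -757.1 kJ/mol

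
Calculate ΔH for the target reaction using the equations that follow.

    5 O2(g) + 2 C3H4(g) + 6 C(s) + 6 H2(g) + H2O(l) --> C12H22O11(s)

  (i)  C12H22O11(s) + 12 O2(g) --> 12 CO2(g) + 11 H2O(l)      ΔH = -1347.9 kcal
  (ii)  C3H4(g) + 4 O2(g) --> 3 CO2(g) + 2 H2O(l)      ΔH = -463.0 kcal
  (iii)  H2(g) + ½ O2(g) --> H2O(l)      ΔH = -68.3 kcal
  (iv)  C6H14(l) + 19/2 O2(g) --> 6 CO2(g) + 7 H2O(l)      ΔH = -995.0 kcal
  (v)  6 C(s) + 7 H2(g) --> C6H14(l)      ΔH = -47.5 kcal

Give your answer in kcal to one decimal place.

ΔH = -552.3 kcal

(i) reversed (C12H22O11(s) must end up as a product): +1347.9 kcal
(ii) × 2 (×2 to match 2 C3H4(g) in the target): (2)·(-463.0) = -926.0 kcal
(iii) reversed: +68.3 kcal
(iv) as written: -995.0 kcal
(v) as written (C(s) already on the reactant side): -47.5 kcal
Summing the manipulated equations, ΔH = (-1)·(-1347.9) + (2)·(-463.0) + (-1)·(-68.3) + (1)·(-995.0) + (1)·(-47.5) = -552.3 kcal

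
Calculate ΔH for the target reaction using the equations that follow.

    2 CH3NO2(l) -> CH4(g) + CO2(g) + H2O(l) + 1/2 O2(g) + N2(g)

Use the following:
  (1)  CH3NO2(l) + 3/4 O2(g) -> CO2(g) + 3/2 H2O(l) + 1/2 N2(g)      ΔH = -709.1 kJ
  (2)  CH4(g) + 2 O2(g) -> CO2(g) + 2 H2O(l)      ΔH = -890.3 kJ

(1) × 2 (scale by 2 for the 2 CH3NO2(l)): (2)·(-709.1) = -1418.2 kJ
(2) reversed (CH4(g) must end up as a product): +890.3 kJ
ΔH = (2)·(-709.1) + (-1)·(-890.3) = -527.9 kJ

ΔH = -527.9 kJ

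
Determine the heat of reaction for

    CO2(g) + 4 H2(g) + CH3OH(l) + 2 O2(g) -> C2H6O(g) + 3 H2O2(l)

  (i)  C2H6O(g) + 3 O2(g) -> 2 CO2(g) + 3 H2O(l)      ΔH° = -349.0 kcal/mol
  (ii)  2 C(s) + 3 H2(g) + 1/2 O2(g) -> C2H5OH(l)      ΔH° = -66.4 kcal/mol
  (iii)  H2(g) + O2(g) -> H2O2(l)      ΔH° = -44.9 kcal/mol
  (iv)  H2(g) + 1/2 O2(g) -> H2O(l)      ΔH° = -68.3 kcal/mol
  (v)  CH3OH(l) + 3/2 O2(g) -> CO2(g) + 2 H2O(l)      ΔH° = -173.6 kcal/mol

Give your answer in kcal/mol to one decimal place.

ΔH° = -27.6 kcal/mol

(i) reversed (C2H6O(g) must end up as a product): +349.0 kcal/mol
(ii): not needed (C2H5OH(l) appears nowhere else).
(iii) × 3 (scale by 3 for the 3 H2O2(l)): (3)·(-44.9) = -134.7 kcal/mol
(iv) as written: -68.3 kcal/mol
(v) as written (CH3OH(l) already on the reactant side): -173.6 kcal/mol
By Hess's law, ΔH° = (+349.0) + (-134.7) + (-68.3) + (-173.6) = -27.6 kcal/mol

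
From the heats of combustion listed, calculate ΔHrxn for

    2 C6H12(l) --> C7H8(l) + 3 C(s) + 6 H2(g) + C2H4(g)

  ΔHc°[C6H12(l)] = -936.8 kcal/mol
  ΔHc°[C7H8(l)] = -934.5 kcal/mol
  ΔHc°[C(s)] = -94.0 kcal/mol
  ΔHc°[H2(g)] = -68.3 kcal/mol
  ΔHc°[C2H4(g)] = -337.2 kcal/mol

ΔHrxn = 89.9 kcal/mol

Using ΔH = Σ nΔHc°(reactants) − Σ nΔHc°(products):
= [2·(-936.8)] − [1·(-934.5) + 3·(-94.0) + 6·(-68.3) + 1·(-337.2)]
= 89.9 kcal/mol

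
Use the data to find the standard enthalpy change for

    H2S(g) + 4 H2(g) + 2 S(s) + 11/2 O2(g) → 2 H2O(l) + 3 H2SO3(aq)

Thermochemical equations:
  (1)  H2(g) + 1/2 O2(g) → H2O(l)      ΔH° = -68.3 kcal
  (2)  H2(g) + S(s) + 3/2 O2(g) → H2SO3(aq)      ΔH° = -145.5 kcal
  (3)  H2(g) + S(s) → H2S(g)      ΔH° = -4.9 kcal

(1) × 2: (2)·(-68.3) = -136.6 kcal
(2) × 3: (3)·(-145.5) = -436.5 kcal
(3) reversed: +4.9 kcal
ΔH° = (-136.6) + (-436.5) + (+4.9) = -568.2 kcal

ΔH° = -568.2 kcal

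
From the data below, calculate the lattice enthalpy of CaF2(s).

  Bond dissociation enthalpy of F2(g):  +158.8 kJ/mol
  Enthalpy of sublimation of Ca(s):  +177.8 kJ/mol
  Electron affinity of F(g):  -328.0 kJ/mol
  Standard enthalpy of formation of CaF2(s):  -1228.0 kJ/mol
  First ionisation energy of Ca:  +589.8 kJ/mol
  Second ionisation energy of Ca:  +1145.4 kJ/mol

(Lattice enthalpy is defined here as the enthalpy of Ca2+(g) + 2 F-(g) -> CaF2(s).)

ΔHf° = 1·ΔHsub + 1·(ΣIE) + 1·D(F2) + 2·EA + U
-1228.0 = 1·(+177.8) + 1·(+1735.2) + 1·(+158.8) + 2·(-328.0) + U
U = -1228.0 − (+1415.8) = -2643.8 kJ/mol

U = -2643.8 kJ/mol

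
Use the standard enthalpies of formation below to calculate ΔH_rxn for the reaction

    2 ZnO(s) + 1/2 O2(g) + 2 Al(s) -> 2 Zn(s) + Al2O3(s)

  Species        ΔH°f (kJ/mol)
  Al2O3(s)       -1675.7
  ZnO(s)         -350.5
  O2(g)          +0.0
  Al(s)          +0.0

Products: 2·(+0.0) + 1·(-1675.7) = -1675.7
Reactants: 2·(-350.5) + 1/2·(+0.0) + 2·(+0.0) = -701.0
ΔH_rxn = (-1675.7) − (-701.0) = -974.7 kJ/mol

ΔH_rxn = -974.7 kJ/mol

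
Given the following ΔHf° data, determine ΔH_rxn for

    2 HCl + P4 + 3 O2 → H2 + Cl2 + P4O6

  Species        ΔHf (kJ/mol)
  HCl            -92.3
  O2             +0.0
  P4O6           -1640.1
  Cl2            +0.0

ΔH_rxn = -1455.5 kJ/mol

Products: 1·(+0.0) + 1·(+0.0) + 1·(-1640.1) = -1640.1
Reactants: 2·(-92.3) + 1·(+0.0) + 3·(+0.0) = -184.6
ΔH_rxn = (-1640.1) − (-184.6) = -1455.5 kJ/mol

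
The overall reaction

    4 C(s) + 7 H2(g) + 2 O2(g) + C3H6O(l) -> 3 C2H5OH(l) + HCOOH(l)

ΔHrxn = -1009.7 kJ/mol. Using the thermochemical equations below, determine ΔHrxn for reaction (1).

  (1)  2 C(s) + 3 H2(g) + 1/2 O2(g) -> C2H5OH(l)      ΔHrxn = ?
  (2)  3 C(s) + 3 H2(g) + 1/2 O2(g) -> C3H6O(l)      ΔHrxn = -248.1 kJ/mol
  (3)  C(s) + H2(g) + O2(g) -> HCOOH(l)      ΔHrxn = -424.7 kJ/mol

(1) × 3: contributes 3·x
(2) reversed: +248.1 kJ/mol
(3) as written: -424.7 kJ/mol
-1009.7 = (+248.1) + (-424.7) + 3·x
x = (-1009.7 − (-176.6)) / (3) = -277.7 kJ/mol

ΔHrxn = -277.7 kJ/mol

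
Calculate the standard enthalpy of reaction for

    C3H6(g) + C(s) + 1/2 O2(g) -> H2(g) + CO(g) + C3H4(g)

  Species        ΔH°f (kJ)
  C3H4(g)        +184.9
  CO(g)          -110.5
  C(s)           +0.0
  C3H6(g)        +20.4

Products: 1·(+0.0) + 1·(-110.5) + 1·(+184.9) = +74.4
Reactants: 1·(+20.4) + 1·(+0.0) + 1/2·(+0.0) = +20.4
ΔH°rxn = (+74.4) − (+20.4) = 54.0 kJ

ΔH°rxn = 54.0 kJ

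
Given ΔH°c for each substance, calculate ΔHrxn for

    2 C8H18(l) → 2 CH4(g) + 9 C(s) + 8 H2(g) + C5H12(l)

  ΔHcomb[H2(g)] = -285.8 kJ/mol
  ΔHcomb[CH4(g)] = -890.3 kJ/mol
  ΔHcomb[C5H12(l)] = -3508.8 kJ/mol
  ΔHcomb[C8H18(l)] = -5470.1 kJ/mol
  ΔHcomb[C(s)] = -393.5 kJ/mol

ΔHrxn = 177.1 kJ/mol

Using ΔH = Σ nΔHc°(reactants) − Σ nΔHc°(products):
= [2·(-5470.1)] − [2·(-890.3) + 9·(-393.5) + 8·(-285.8) + 1·(-3508.8)]
= 177.1 kJ/mol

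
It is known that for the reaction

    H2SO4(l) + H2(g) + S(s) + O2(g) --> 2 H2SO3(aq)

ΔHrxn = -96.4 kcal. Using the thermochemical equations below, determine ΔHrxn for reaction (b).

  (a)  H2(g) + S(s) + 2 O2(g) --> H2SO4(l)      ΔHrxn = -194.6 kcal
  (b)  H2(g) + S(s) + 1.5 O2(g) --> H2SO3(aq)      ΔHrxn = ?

(a) reversed (H2SO4(l) must end up as a reactant): +194.6 kcal
(b) × 2 (scale by 2 for the 2 H2SO3(aq)): contributes 2·x
-96.4 = (+194.6) + 2·x
x = (-96.4 − (+194.6)) / (2) = -145.5 kcal

ΔHrxn = -145.5 kcal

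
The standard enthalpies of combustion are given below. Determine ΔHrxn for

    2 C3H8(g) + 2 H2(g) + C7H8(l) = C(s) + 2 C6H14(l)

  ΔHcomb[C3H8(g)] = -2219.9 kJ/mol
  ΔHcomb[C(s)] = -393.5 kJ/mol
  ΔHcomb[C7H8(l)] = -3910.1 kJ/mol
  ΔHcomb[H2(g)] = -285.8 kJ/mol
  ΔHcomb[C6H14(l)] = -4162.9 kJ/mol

ΔHrxn = -202.2 kJ/mol

Using ΔH = Σ nΔHc°(reactants) − Σ nΔHc°(products):
= [2·(-2219.9) + 2·(-285.8) + 1·(-3910.1)] − [1·(-393.5) + 2·(-4162.9)]
= -202.2 kJ/mol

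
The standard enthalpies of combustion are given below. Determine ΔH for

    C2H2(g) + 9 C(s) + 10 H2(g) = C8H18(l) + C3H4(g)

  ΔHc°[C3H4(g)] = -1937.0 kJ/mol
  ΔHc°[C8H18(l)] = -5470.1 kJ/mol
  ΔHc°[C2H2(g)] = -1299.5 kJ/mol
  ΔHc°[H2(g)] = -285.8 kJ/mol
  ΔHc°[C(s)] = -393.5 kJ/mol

ΔH = -291.9 kJ/mol

With combustion enthalpies, reactants minus products:
= [1·(-1299.5) + 9·(-393.5) + 10·(-285.8)] − [1·(-5470.1) + 1·(-1937.0)]
= -291.9 kJ/mol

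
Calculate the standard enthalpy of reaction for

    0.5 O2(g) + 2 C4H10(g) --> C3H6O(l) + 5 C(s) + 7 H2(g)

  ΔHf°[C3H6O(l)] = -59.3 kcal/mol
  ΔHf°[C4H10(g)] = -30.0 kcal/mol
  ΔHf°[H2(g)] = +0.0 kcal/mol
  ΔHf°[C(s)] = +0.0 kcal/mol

Products: 1·(-59.3) + 5·(+0.0) + 7·(+0.0) = -59.3
Reactants: 1/2·(+0.0) + 2·(-30.0) = -60.0
ΔH° = (-59.3) − (-60.0) = 0.7 kcal/mol

ΔH° = 0.7 kcal/mol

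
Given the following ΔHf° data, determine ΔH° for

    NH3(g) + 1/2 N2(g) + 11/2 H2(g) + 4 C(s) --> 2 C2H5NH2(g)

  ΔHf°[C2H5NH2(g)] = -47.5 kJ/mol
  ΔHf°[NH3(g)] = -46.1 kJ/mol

ΔH°rxn = Σ nΔHf°(products) − Σ nΔHf°(reactants).
Products: 2·(-47.5) = -95.0
Reactants: 1·(-46.1) + 1/2·(+0.0) + 11/2·(+0.0) + 4·(+0.0) = -46.1
ΔH° = (-95.0) − (-46.1) = -48.9 kJ/mol

ΔH° = -48.9 kJ/mol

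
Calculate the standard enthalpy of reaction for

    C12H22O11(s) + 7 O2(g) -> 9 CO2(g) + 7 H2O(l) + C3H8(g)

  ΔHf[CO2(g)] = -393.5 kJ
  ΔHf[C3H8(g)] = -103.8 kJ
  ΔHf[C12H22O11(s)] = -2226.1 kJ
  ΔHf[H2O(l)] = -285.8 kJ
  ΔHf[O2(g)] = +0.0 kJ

ΔH°rxn = Σ nΔHf°(products) − Σ nΔHf°(reactants).
Products: 9·(-393.5) + 7·(-285.8) + 1·(-103.8) = -5645.9
Reactants: 1·(-2226.1) + 7·(+0.0) = -2226.1
ΔH°rxn = (-5645.9) − (-2226.1) = -3419.8 kJ

ΔH°rxn = -3419.8 kJ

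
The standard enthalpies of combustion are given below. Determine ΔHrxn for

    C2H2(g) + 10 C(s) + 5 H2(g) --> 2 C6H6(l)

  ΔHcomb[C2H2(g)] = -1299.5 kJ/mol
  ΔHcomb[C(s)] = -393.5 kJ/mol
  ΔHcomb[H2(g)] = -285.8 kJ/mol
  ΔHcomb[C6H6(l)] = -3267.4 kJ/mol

ΔHrxn = -128.7 kJ/mol

With combustion enthalpies, reactants minus products:
= [1·(-1299.5) + 10·(-393.5) + 5·(-285.8)] − [2·(-3267.4)]
= -128.7 kJ/mol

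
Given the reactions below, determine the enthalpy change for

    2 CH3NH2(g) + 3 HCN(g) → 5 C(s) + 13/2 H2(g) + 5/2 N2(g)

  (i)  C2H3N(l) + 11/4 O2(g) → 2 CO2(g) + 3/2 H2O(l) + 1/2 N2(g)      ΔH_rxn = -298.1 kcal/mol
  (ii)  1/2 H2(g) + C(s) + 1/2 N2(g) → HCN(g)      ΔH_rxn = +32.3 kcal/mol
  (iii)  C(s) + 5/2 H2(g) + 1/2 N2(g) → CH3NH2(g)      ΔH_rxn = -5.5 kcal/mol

ΔH_rxn = -85.9 kcal/mol

(i): not needed (C2H3N(l) appears nowhere else).
(ii) reversed and × 3 (reverse to put HCN(g) on the reactant side; scale by 3 for the 3 HCN(g)): (-3)·(+32.3) = -96.9 kcal/mol
(iii) reversed and × 2 (reverse to put CH3NH2(g) on the reactant side; ×2 to match 2 CH3NH2(g) in the target): (-2)·(-5.5) = +11.0 kcal/mol
ΔH_rxn = (-96.9) + (+11.0) = -85.9 kcal/mol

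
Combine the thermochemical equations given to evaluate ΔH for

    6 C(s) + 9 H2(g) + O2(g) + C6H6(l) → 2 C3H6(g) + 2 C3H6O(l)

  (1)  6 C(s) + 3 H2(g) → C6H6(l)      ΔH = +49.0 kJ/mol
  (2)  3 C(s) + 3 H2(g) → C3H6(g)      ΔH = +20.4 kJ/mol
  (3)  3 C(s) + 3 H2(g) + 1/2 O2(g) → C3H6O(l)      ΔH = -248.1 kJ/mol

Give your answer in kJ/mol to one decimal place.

(1) reversed: -49.0 kJ/mol
(2) × 2: (2)·(+20.4) = +40.8 kJ/mol
(3) × 2: (2)·(-248.1) = -496.2 kJ/mol
ΔH = (-1)·(+49.0) + (2)·(+20.4) + (2)·(-248.1) = -504.4 kJ/mol

ΔH = -504.4 kJ/mol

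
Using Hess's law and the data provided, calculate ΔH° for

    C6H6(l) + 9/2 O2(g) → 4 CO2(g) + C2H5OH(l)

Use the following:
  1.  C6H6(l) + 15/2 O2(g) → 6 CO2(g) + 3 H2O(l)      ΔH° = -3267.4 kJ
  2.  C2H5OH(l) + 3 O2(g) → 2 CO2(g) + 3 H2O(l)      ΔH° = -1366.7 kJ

eq. 1 as written: -3267.4 kJ
eq. 2 reversed: +1366.7 kJ
ΔH° = (-3267.4) + (+1366.7) = -1900.7 kJ

ΔH° = -1900.7 kJ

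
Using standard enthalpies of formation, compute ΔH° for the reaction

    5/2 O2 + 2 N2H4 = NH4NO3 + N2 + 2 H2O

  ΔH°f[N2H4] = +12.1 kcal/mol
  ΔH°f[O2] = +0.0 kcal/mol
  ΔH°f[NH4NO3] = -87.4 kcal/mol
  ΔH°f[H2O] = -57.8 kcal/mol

ΔH° = -227.2 kcal/mol

Products: 1·(-87.4) + 1·(+0.0) + 2·(-57.8) = -203.0
Reactants: 5/2·(+0.0) + 2·(+12.1) = +24.2
ΔH° = (-203.0) − (+24.2) = -227.2 kcal/mol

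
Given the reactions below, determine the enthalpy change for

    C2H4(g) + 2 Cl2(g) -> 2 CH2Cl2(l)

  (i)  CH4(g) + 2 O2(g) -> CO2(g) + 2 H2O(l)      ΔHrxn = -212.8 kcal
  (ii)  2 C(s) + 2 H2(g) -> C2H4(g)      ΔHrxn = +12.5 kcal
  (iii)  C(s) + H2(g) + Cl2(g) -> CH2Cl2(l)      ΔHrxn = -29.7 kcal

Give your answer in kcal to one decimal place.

ΔHrxn = -71.9 kcal

(i): not needed.
(ii) reversed: -12.5 kcal
(iii) × 2: (2)·(-29.7) = -59.4 kcal
Summing the manipulated equations, ΔHrxn = (-12.5) + (-59.4) = -71.9 kcal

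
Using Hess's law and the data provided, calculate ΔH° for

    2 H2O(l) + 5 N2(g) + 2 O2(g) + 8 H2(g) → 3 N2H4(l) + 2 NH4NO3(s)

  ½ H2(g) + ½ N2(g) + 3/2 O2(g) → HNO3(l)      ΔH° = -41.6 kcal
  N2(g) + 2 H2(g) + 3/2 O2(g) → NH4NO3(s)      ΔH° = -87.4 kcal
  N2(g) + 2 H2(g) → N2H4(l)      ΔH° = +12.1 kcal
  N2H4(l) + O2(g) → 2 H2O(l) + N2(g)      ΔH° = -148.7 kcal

equation 1: not needed.
equation 2 × 2: (2)·(-87.4) = -174.8 kcal
equation 3 × 2: (2)·(+12.1) = +24.2 kcal
equation 4 reversed: +148.7 kcal
ΔH° = (2)·(-87.4) + (2)·(+12.1) + (-1)·(-148.7) = -1.9 kcal

ΔH° = -1.9 kcal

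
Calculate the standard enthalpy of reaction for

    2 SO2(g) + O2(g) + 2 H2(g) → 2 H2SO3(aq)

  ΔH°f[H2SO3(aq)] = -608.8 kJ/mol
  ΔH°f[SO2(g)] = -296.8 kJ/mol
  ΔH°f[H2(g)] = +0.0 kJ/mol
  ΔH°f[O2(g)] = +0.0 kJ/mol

Products: 2·(-608.8) = -1217.6
Reactants: 2·(-296.8) + 1·(+0.0) + 2·(+0.0) = -593.6
ΔH_rxn = (-1217.6) − (-593.6) = -624.0 kJ/mol

ΔH_rxn = -624.0 kJ/mol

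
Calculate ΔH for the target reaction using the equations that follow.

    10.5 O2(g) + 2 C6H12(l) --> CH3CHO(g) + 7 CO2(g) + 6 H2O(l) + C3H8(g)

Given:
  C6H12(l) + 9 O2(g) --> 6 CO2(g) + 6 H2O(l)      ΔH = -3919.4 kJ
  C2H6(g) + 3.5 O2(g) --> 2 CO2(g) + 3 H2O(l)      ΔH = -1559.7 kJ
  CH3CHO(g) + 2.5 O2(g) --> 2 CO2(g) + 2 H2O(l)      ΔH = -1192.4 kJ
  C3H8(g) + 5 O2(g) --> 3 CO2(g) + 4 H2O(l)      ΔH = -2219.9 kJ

equation 1 × 2 (×2 to match 2 C6H12(l) in the target): (2)·(-3919.4) = -7838.8 kJ
equation 2: not needed (C2H6(g) appears nowhere else).
equation 3 reversed (CH3CHO(g) must end up as a product): +1192.4 kJ
equation 4 reversed (C3H8(g) must end up as a product): +2219.9 kJ
By Hess's law, ΔH = (2)·(-3919.4) + (-1)·(-1192.4) + (-1)·(-2219.9) = -4426.5 kJ

ΔH = -4426.5 kJ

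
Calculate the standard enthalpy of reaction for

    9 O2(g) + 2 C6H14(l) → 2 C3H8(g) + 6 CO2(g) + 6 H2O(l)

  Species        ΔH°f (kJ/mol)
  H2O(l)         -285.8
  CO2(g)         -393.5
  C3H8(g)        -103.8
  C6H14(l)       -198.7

ΔH°rxn = Σ nΔHf°(products) − Σ nΔHf°(reactants).
Products: 2·(-103.8) + 6·(-393.5) + 6·(-285.8) = -4283.4
Reactants: 9·(+0.0) + 2·(-198.7) = -397.4
ΔH° = (-4283.4) − (-397.4) = -3886.0 kJ/mol

ΔH° = -3886.0 kJ/mol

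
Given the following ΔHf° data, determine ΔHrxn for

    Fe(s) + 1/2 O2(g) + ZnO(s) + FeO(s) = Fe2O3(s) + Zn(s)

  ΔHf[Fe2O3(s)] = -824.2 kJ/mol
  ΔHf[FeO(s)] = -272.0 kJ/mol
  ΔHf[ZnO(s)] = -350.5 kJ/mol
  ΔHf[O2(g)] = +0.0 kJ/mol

ΔHrxn = -201.7 kJ/mol

Products: 1·(-824.2) + 1·(+0.0) = -824.2
Reactants: 1·(+0.0) + 1/2·(+0.0) + 1·(-350.5) + 1·(-272.0) = -622.5
ΔHrxn = (-824.2) − (-622.5) = -201.7 kJ/mol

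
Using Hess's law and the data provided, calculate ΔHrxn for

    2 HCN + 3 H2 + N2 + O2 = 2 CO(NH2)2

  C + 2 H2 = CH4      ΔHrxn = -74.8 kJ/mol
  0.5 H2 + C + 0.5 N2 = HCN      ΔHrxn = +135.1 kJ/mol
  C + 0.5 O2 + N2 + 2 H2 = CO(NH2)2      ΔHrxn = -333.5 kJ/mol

ΔHrxn = -937.2 kJ/mol

equation 1: not needed.
equation 2 reversed and × 2: (-2)·(+135.1) = -270.2 kJ/mol
equation 3 × 2: (2)·(-333.5) = -667.0 kJ/mol
Since enthalpy is a state function, ΔHrxn = (-270.2) + (-667.0) = -937.2 kJ/mol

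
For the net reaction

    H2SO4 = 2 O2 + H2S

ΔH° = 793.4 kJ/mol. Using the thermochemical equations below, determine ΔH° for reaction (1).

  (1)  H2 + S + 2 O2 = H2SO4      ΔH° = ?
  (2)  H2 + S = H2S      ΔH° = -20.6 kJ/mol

ΔH° = -814.0 kJ/mol

(1) reversed (H2SO4 must end up as a reactant): contributes −x
(2) as written (H2S already on the product side): -20.6 kJ/mol
+793.4 = (-20.6) − x
x = (+793.4 − (-20.6)) / (-1) = -814.0 kJ/mol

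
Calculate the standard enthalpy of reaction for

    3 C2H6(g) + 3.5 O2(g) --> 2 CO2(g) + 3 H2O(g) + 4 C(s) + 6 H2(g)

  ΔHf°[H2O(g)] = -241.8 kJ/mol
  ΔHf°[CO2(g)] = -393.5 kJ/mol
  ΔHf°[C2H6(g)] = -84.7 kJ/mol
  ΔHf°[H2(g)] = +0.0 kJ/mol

ΔH°rxn = Σ nΔHf°(products) − Σ nΔHf°(reactants).
Products: 2·(-393.5) + 3·(-241.8) + 4·(+0.0) + 6·(+0.0) = -1512.4
Reactants: 3·(-84.7) + 7/2·(+0.0) = -254.1
ΔHrxn = (-1512.4) − (-254.1) = -1258.3 kJ/mol

ΔHrxn = -1258.3 kJ/mol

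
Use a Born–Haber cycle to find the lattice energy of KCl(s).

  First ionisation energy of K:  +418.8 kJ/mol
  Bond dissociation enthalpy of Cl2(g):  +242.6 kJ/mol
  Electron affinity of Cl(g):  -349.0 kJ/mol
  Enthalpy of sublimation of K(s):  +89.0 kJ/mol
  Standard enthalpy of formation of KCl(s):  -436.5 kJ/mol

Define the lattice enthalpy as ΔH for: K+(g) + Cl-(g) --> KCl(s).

U = -716.6 kJ/mol

ΔHf° = 1·ΔHsub + 1·(ΣIE) + 1/2·D(Cl2) + 1·EA + U
-436.5 = 1·(+89.0) + 1·(+418.8) + 1/2·(+242.6) + 1·(-349.0) + U
U = -436.5 − (+280.1) = -716.6 kJ/mol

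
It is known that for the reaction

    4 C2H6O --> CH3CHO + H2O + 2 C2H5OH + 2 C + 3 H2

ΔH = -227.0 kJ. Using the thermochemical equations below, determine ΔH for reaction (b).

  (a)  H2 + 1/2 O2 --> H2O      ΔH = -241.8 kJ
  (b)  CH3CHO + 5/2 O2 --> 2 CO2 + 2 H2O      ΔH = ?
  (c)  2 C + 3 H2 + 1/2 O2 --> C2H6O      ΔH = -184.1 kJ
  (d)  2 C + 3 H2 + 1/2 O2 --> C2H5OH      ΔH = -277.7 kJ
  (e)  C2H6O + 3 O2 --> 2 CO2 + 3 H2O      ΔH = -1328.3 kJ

ΔH = -1104.4 kJ

(a): not needed.
(b) reversed (CH3CHO must end up as a product): contributes −x
(c) reversed and × 3: (-3)·(-184.1) = +552.3 kJ
(d) × 2 (×2 to match 2 C2H5OH in the target): (2)·(-277.7) = -555.4 kJ
(e) as written: -1328.3 kJ
-227.0 = (+552.3) + (-555.4) + (-1328.3) − x
x = (-227.0 − (-1331.4)) / (-1) = -1104.4 kJ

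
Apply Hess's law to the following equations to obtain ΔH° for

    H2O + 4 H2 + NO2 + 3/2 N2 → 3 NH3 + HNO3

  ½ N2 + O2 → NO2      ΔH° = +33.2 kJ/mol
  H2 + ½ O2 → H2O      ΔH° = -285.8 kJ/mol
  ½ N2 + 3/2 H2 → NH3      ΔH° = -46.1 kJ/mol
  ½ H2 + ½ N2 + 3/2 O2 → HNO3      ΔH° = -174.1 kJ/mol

ΔH° = -59.8 kJ/mol

equation 1 reversed: -33.2 kJ/mol
equation 2 reversed: +285.8 kJ/mol
equation 3 × 3: (3)·(-46.1) = -138.3 kJ/mol
equation 4 as written: -174.1 kJ/mol
ΔH° = (-33.2) + (+285.8) + (-138.3) + (-174.1) = -59.8 kJ/mol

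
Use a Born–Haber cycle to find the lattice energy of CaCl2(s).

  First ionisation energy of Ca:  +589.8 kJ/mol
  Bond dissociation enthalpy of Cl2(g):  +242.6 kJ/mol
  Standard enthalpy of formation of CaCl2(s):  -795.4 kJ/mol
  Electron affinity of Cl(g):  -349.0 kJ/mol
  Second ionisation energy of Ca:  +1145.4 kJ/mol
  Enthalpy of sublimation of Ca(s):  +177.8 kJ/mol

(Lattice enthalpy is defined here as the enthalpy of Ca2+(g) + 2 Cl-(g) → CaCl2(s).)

U = -2253.0 kJ/mol

ΔHf° = 1·ΔHsub + 1·(ΣIE) + 1·D(Cl2) + 2·EA + U
-795.4 = 1·(+177.8) + 1·(+1735.2) + 1·(+242.6) + 2·(-349.0) + U
U = -795.4 − (+1457.6) = -2253.0 kJ/mol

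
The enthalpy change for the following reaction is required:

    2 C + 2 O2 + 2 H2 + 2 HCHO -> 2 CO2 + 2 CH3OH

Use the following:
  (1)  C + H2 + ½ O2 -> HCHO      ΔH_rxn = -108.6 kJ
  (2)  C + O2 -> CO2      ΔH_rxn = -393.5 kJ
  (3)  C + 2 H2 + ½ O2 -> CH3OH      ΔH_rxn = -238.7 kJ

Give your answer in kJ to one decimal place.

(1) reversed and × 2: (-2)·(-108.6) = +217.2 kJ
(2) × 2: (2)·(-393.5) = -787.0 kJ
(3) × 2: (2)·(-238.7) = -477.4 kJ
ΔH_rxn = (+217.2) + (-787.0) + (-477.4) = -1047.2 kJ

ΔH_rxn = -1047.2 kJ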